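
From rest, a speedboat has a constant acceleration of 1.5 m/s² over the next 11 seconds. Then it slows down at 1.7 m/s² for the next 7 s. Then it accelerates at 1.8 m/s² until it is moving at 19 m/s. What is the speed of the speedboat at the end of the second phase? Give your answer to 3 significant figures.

4.60 m/s

Phase 1 (accelerating): v₀ = 0 m/s, a = 1.5 m/s².
v = v₀ + at = 0 + (1.5)(11) = 16.5 m/s
Δx = v₀t + ½at² = 0·11 + 0.5·1.5·11² = 90.8 m

Phase 2 (decelerating): v₀ = 16.5 m/s, a = -1.7 m/s².
v = v₀ + at = 16.5 + (-1.7)(7) = 4.60 m/s
Δx = v₀t + ½at² = 16.5·7 + 0.5·-1.7·7² = 73.8 m
Speed at end of phase 2 = 4.60 m/s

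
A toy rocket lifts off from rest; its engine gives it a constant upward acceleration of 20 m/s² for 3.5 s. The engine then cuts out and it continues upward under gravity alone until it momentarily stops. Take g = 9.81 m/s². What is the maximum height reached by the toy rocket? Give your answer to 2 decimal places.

372.25 m

Phase 1 (powered ascent): v₀ = 0 m/s, a = 20 m/s².
v = v₀ + at = 0 + (20)(3.5) = 70.0 m/s
Δx = v₀t + ½at² = 0·3.5 + 0.5·20·3.5² = 122 m

Phase 2 (coasting upward): v₀ = 70.0 m/s, a = -9.81 m/s².
v = v₀ + at → t = (0 − 70.0) / -9.81 = 7.14 s
v² = v₀² + 2aΔx → Δx = (0² − 70.0²)/(2·-9.81) = 250 m
Maximum height = 122 + 250 = 372 m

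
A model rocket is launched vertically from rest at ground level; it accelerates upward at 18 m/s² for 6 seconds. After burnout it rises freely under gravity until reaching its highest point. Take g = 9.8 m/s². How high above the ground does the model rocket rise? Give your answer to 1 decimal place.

Phase 1 (powered ascent): v₀ = 0 m/s, a = 18 m/s².
v = v₀ + at = 0 + (18)(6) = 108 m/s
Δx = v₀t + ½at² = 0·6 + 0.5·18·6² = 324 m

Phase 2 (coasting upward): v₀ = 108 m/s, a = -9.8 m/s².
v = v₀ + at → t = (0 − 108) / -9.8 = 11.0 s
v² = v₀² + 2aΔx → Δx = (0² − 108²)/(2·-9.8) = 595 m
Maximum height = 324 + 595 = 919 m

919.1 m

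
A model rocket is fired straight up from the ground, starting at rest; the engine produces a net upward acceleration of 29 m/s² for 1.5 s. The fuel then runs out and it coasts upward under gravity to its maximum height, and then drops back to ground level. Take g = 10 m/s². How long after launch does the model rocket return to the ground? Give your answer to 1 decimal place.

Phase 1 (powered ascent): v₀ = 0 m/s, a = 29 m/s².
v = v₀ + at = 0 + (29)(1.5) = 43.5 m/s
Δx = v₀t + ½at² = 0·1.5 + 0.5·29·1.5² = 32.6 m

Phase 2 (coasting upward): v₀ = 43.5 m/s, a = -10 m/s².
v = v₀ + at → t = (0 − 43.5) / -10 = 4.35 s
v² = v₀² + 2aΔx → Δx = (0² − 43.5²)/(2·-10) = 94.6 m

Phase 3 (free fall): v₀ = 0 m/s, a = -10 m/s².
Falls 127 m from rest: t = √(2·127/10) = 5.04 s; v = g·t = 50.4 m/s.
Total time = 1.50 + 4.35 + 5.04 = 10.9 s

10.9 s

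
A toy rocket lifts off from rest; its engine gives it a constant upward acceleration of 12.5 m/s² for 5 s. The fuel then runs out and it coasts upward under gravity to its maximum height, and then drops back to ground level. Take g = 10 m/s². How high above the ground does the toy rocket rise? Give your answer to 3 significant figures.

352 m

Phase 1 (powered ascent): v₀ = 0 m/s, a = 12.5 m/s².
v = v₀ + at = 0 + (12.5)(5) = 62.5 m/s
Δx = v₀t + ½at² = 0·5 + 0.5·12.5·5² = 156 m

Phase 2 (coasting upward): v₀ = 62.5 m/s, a = -10 m/s².
v = v₀ + at → t = (0 − 62.5) / -10 = 6.25 s
v² = v₀² + 2aΔx → Δx = (0² − 62.5²)/(2·-10) = 195 m
Maximum height = 156 + 195 = 352 m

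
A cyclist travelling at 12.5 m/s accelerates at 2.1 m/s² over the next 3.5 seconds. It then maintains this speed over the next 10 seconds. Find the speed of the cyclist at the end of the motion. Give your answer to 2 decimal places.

19.85 m/s

Phase 1 (accelerating): v₀ = 12.5 m/s, a = 2.1 m/s².
v = v₀ + at = 12.5 + (2.1)(3.5) = 19.9 m/s
Δx = v₀t + ½at² = 12.5·3.5 + 0.5·2.1·3.5² = 56.6 m

Phase 2 (constant speed): v₀ = 19.9 m/s, a = 0 m/s².
v = v₀ + at = 19.9 + (0)(10) = 19.9 m/s
Δx = v₀t + ½at² = 19.9·10 + 0.5·0·10² = 198 m
Final speed = 19.9 m/s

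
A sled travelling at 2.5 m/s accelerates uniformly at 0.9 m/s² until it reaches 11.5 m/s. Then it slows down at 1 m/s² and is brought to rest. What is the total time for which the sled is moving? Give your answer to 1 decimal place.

21.5 s

Phase 1 (accelerating): v₀ = 2.50 m/s, a = 0.9 m/s².
v = v₀ + at → t = (11.5 − 2.50) / 0.9 = 10.0 s
v² = v₀² + 2aΔx → Δx = (11.5² − 2.50²)/(2·0.9) = 70.0 m

Phase 2 (decelerating): v₀ = 11.5 m/s, a = -1 m/s².
v = v₀ + at → t = (0 − 11.5) / -1 = 11.5 s
v² = v₀² + 2aΔx → Δx = (0² − 11.5²)/(2·-1) = 66.1 m
Total time = 10.0 + 11.5 = 21.5 s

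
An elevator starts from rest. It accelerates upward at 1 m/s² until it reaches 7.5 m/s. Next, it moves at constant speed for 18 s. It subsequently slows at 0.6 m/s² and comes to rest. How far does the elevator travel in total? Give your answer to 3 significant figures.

Phase 1 (accelerating): v₀ = 0 m/s, a = 1 m/s².
v = v₀ + at → t = (7.5 − 0) / 1 = 7.50 s
v² = v₀² + 2aΔx → Δx = (7.5² − 0²)/(2·1) = 28.1 m

Phase 2 (constant speed): v₀ = 7.50 m/s, a = 0 m/s².
v = v₀ + at = 7.50 + (0)(18) = 7.50 m/s
Δx = v₀t + ½at² = 7.50·18 + 0.5·0·18² = 135 m

Phase 3 (decelerating): v₀ = 7.50 m/s, a = -0.6 m/s².
v = v₀ + at → t = (0 − 7.50) / -0.6 = 12.5 s
v² = v₀² + 2aΔx → Δx = (0² − 7.50²)/(2·-0.6) = 46.9 m
Total distance = 28.1 + 135 + 46.9 = 210 m

210 m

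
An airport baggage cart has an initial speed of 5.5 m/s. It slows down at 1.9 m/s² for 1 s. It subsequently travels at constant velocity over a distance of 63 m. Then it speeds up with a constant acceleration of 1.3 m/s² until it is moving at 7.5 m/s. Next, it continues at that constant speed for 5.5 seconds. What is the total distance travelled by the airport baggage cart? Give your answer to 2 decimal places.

125.45 m

Phase 1 (decelerating): v₀ = 5.50 m/s, a = -1.9 m/s².
v = v₀ + at = 5.50 + (-1.9)(1) = 3.60 m/s
Δx = v₀t + ½at² = 5.50·1 + 0.5·-1.9·1² = 4.55 m

Phase 2 (constant speed): v₀ = 3.60 m/s, a = 0 m/s².
Constant speed: t = d/v = 63/3.60 = 17.5 s

Phase 3 (accelerating): v₀ = 3.60 m/s, a = 1.3 m/s².
v = v₀ + at → t = (7.5 − 3.60) / 1.3 = 3.00 s
v² = v₀² + 2aΔx → Δx = (7.5² − 3.60²)/(2·1.3) = 16.6 m

Phase 4 (constant speed): v₀ = 7.50 m/s, a = 0 m/s².
v = v₀ + at = 7.50 + (0)(5.5) = 7.50 m/s
Δx = v₀t + ½at² = 7.50·5.5 + 0.5·0·5.5² = 41.2 m
Total distance = 4.55 + 63.0 + 16.6 + 41.2 = 125 m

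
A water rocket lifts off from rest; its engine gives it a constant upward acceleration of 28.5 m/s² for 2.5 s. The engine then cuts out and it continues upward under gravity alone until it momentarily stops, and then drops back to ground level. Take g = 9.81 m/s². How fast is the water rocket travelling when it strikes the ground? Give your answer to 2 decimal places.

82.61 m/s

Phase 1 (powered ascent): v₀ = 0 m/s, a = 28.5 m/s².
v = v₀ + at = 0 + (28.5)(2.5) = 71.2 m/s
Δx = v₀t + ½at² = 0·2.5 + 0.5·28.5·2.5² = 89.1 m

Phase 2 (coasting upward): v₀ = 71.2 m/s, a = -9.81 m/s².
v = v₀ + at → t = (0 − 71.2) / -9.81 = 7.26 s
v² = v₀² + 2aΔx → Δx = (0² − 71.2²)/(2·-9.81) = 259 m

Phase 3 (free fall): v₀ = 0 m/s, a = -9.81 m/s².
Falls 348 m from rest: t = √(2·348/9.81) = 8.42 s; v = g·t = 82.6 m/s.
Impact speed = 82.6 m/s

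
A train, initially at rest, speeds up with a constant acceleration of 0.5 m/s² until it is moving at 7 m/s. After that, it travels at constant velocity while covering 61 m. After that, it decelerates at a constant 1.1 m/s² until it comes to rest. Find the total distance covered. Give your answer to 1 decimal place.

Phase 1 (accelerating): v₀ = 0 m/s, a = 0.5 m/s².
v = v₀ + at → t = (7 − 0) / 0.5 = 14.0 s
v² = v₀² + 2aΔx → Δx = (7² − 0²)/(2·0.5) = 49.0 m

Phase 2 (constant speed): v₀ = 7.00 m/s, a = 0 m/s².
Constant speed: t = d/v = 61/7.00 = 8.71 s

Phase 3 (decelerating): v₀ = 7.00 m/s, a = -1.1 m/s².
v = v₀ + at → t = (0 − 7.00) / -1.1 = 6.36 s
v² = v₀² + 2aΔx → Δx = (0² − 7.00²)/(2·-1.1) = 22.3 m
Total distance = 49.0 + 61.0 + 22.3 = 132 m

132.3 m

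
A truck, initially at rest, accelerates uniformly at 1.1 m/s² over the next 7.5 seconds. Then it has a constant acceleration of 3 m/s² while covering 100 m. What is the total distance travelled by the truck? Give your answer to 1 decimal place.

Phase 1 (accelerating): v₀ = 0 m/s, a = 1.1 m/s².
v = v₀ + at = 0 + (1.1)(7.5) = 8.25 m/s
Δx = v₀t + ½at² = 0·7.5 + 0.5·1.1·7.5² = 30.9 m

Phase 2 (accelerating): v₀ = 8.25 m/s, a = 3 m/s².
v² = v₀² + 2aΔx = 8.25² + 2·3·100 = 668 → v = 25.8 m/s
t = (v − v₀)/a = (25.8 − 8.25)/3 = 5.87 s
Total distance = 30.9 + 100 = 131 m

130.9 m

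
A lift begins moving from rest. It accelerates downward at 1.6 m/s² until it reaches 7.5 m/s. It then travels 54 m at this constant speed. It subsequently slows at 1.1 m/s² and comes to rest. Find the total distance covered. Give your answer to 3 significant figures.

97.1 m

Phase 1 (accelerating): v₀ = 0 m/s, a = 1.6 m/s².
v = v₀ + at → t = (7.5 − 0) / 1.6 = 4.69 s
v² = v₀² + 2aΔx → Δx = (7.5² − 0²)/(2·1.6) = 17.6 m

Phase 2 (constant speed): v₀ = 7.50 m/s, a = 0 m/s².
Constant speed: t = d/v = 54/7.50 = 7.20 s

Phase 3 (decelerating): v₀ = 7.50 m/s, a = -1.1 m/s².
v = v₀ + at → t = (0 − 7.50) / -1.1 = 6.82 s
v² = v₀² + 2aΔx → Δx = (0² − 7.50²)/(2·-1.1) = 25.6 m
Total distance = 17.6 + 54.0 + 25.6 = 97.1 m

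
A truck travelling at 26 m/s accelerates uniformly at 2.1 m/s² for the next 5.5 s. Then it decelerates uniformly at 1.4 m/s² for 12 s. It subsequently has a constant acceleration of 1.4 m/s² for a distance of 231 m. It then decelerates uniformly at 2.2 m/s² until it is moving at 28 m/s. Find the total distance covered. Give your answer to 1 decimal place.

Phase 1 (accelerating): v₀ = 26.0 m/s, a = 2.1 m/s².
v = v₀ + at = 26.0 + (2.1)(5.5) = 37.5 m/s
Δx = v₀t + ½at² = 26.0·5.5 + 0.5·2.1·5.5² = 175 m

Phase 2 (decelerating): v₀ = 37.5 m/s, a = -1.4 m/s².
v = v₀ + at = 37.5 + (-1.4)(12) = 20.8 m/s
Δx = v₀t + ½at² = 37.5·12 + 0.5·-1.4·12² = 350 m

Phase 3 (accelerating): v₀ = 20.8 m/s, a = 1.4 m/s².
v² = v₀² + 2aΔx = 20.8² + 2·1.4·231 = 1080 → v = 32.8 m/s
t = (v − v₀)/a = (32.8 − 20.8)/1.4 = 8.62 s

Phase 4 (decelerating): v₀ = 32.8 m/s, a = -2.2 m/s².
v = v₀ + at → t = (28 − 32.8) / -2.2 = 2.19 s
v² = v₀² + 2aΔx → Δx = (28² − 32.8²)/(2·-2.2) = 66.7 m
Total distance = 175 + 350 + 231 + 66.7 = 822 m

822.2 m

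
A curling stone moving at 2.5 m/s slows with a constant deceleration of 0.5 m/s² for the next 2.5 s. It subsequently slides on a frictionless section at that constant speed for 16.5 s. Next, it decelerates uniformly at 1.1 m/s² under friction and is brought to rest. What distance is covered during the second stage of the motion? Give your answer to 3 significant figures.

Phase 1 (decelerating): v₀ = 2.50 m/s, a = -0.5 m/s².
v = v₀ + at = 2.50 + (-0.5)(2.5) = 1.25 m/s
Δx = v₀t + ½at² = 2.50·2.5 + 0.5·-0.5·2.5² = 4.69 m

Phase 2 (constant speed): v₀ = 1.25 m/s, a = 0 m/s².
v = v₀ + at = 1.25 + (0)(16.5) = 1.25 m/s
Δx = v₀t + ½at² = 1.25·16.5 + 0.5·0·16.5² = 20.6 m
Distance in phase 2 = 20.6 m

20.6 m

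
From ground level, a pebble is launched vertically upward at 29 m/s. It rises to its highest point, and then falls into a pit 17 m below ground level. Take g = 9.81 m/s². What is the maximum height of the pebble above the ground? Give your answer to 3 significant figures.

Phase 1 (rising): v₀ = 29.0 m/s, a = -9.81 m/s².
v = v₀ + at → t = (0 − 29.0) / -9.81 = 2.96 s
v² = v₀² + 2aΔx → Δx = (0² − 29.0²)/(2·-9.81) = 42.9 m
Maximum height = 42.9 m

42.9 m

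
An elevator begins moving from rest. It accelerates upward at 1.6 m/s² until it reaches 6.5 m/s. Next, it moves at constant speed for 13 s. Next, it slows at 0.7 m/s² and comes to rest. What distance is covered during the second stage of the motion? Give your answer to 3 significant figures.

84.5 m

Phase 1 (accelerating): v₀ = 0 m/s, a = 1.6 m/s².
v = v₀ + at → t = (6.5 − 0) / 1.6 = 4.06 s
v² = v₀² + 2aΔx → Δx = (6.5² − 0²)/(2·1.6) = 13.2 m

Phase 2 (constant speed): v₀ = 6.50 m/s, a = 0 m/s².
v = v₀ + at = 6.50 + (0)(13) = 6.50 m/s
Δx = v₀t + ½at² = 6.50·13 + 0.5·0·13² = 84.5 m
Distance in phase 2 = 84.5 m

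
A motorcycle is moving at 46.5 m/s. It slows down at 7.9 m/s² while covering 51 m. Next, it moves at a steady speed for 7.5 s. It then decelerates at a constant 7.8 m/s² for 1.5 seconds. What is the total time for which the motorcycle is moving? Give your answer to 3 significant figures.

10.2 s

Phase 1 (decelerating): v₀ = 46.5 m/s, a = -7.9 m/s².
v² = v₀² + 2aΔx = 46.5² + 2·-7.9·51 = 1360 → v = 36.8 m/s
t = (v − v₀)/a = (36.8 − 46.5)/-7.9 = 1.22 s

Phase 2 (constant speed): v₀ = 36.8 m/s, a = 0 m/s².
v = v₀ + at = 36.8 + (0)(7.5) = 36.8 m/s
Δx = v₀t + ½at² = 36.8·7.5 + 0.5·0·7.5² = 276 m

Phase 3 (decelerating): v₀ = 36.8 m/s, a = -7.8 m/s².
v = v₀ + at = 36.8 + (-7.8)(1.5) = 25.1 m/s
Δx = v₀t + ½at² = 36.8·1.5 + 0.5·-7.8·1.5² = 46.5 m
Total time = 1.22 + 7.50 + 1.50 = 10.2 s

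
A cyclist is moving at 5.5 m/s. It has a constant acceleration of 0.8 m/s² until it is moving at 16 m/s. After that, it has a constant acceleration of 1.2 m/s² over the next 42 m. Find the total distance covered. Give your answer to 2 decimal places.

183.09 m

Phase 1 (accelerating): v₀ = 5.50 m/s, a = 0.8 m/s².
v = v₀ + at → t = (16 − 5.50) / 0.8 = 13.1 s
v² = v₀² + 2aΔx → Δx = (16² − 5.50²)/(2·0.8) = 141 m

Phase 2 (accelerating): v₀ = 16.0 m/s, a = 1.2 m/s².
v² = v₀² + 2aΔx = 16.0² + 2·1.2·42 = 357 → v = 18.9 m/s
t = (v − v₀)/a = (18.9 − 16.0)/1.2 = 2.41 s
Total distance = 141 + 42.0 = 183 m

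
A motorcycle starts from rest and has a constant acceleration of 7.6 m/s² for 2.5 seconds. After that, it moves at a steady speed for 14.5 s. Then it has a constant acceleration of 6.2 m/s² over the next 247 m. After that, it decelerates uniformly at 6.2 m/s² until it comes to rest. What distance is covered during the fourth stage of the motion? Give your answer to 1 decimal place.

Phase 1 (accelerating): v₀ = 0 m/s, a = 7.6 m/s².
v = v₀ + at = 0 + (7.6)(2.5) = 19.0 m/s
Δx = v₀t + ½at² = 0·2.5 + 0.5·7.6·2.5² = 23.8 m

Phase 2 (constant speed): v₀ = 19.0 m/s, a = 0 m/s².
v = v₀ + at = 19.0 + (0)(14.5) = 19.0 m/s
Δx = v₀t + ½at² = 19.0·14.5 + 0.5·0·14.5² = 276 m

Phase 3 (accelerating): v₀ = 19.0 m/s, a = 6.2 m/s².
v² = v₀² + 2aΔx = 19.0² + 2·6.2·247 = 3420 → v = 58.5 m/s
t = (v − v₀)/a = (58.5 − 19.0)/6.2 = 6.37 s

Phase 4 (decelerating): v₀ = 58.5 m/s, a = -6.2 m/s².
v = v₀ + at → t = (0 − 58.5) / -6.2 = 9.44 s
v² = v₀² + 2aΔx → Δx = (0² − 58.5²)/(2·-6.2) = 276 m
Distance in phase 4 = 276 m

276.1 m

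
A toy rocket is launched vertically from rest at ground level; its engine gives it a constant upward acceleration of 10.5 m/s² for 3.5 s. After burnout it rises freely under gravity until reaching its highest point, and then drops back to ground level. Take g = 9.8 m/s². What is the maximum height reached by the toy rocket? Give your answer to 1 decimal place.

Phase 1 (powered ascent): v₀ = 0 m/s, a = 10.5 m/s².
v = v₀ + at = 0 + (10.5)(3.5) = 36.8 m/s
Δx = v₀t + ½at² = 0·3.5 + 0.5·10.5·3.5² = 64.3 m

Phase 2 (coasting upward): v₀ = 36.8 m/s, a = -9.8 m/s².
v = v₀ + at → t = (0 − 36.8) / -9.8 = 3.75 s
v² = v₀² + 2aΔx → Δx = (0² − 36.8²)/(2·-9.8) = 68.9 m
Maximum height = 64.3 + 68.9 = 133 m

133.2 m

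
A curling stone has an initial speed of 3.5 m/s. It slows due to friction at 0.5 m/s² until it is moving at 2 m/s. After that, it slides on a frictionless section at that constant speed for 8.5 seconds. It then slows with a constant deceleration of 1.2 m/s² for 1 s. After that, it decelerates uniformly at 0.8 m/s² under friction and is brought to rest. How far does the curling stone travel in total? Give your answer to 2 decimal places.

Phase 1 (decelerating): v₀ = 3.50 m/s, a = -0.5 m/s².
v = v₀ + at → t = (2 − 3.50) / -0.5 = 3.00 s
v² = v₀² + 2aΔx → Δx = (2² − 3.50²)/(2·-0.5) = 8.25 m

Phase 2 (constant speed): v₀ = 2.00 m/s, a = 0 m/s².
v = v₀ + at = 2.00 + (0)(8.5) = 2.00 m/s
Δx = v₀t + ½at² = 2.00·8.5 + 0.5·0·8.5² = 17.0 m

Phase 3 (decelerating): v₀ = 2.00 m/s, a = -1.2 m/s².
v = v₀ + at = 2.00 + (-1.2)(1) = 0.800 m/s
Δx = v₀t + ½at² = 2.00·1 + 0.5·-1.2·1² = 1.40 m

Phase 4 (decelerating): v₀ = 0.800 m/s, a = -0.8 m/s².
v = v₀ + at → t = (0 − 0.800) / -0.8 = 1.00 s
v² = v₀² + 2aΔx → Δx = (0² − 0.800²)/(2·-0.8) = 0.400 m
Total distance = 8.25 + 17.0 + 1.40 + 0.400 = 27.1 m

27.05 m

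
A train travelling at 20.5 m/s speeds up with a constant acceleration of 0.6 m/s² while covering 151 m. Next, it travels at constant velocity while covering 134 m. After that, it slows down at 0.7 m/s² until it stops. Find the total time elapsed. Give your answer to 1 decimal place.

47.2 s

Phase 1 (accelerating): v₀ = 20.5 m/s, a = 0.6 m/s².
v² = v₀² + 2aΔx = 20.5² + 2·0.6·151 = 601 → v = 24.5 m/s
t = (v − v₀)/a = (24.5 − 20.5)/0.6 = 6.71 s

Phase 2 (constant speed): v₀ = 24.5 m/s, a = 0 m/s².
Constant speed: t = d/v = 134/24.5 = 5.46 s

Phase 3 (decelerating): v₀ = 24.5 m/s, a = -0.7 m/s².
v = v₀ + at → t = (0 − 24.5) / -0.7 = 35.0 s
v² = v₀² + 2aΔx → Δx = (0² − 24.5²)/(2·-0.7) = 430 m
Total time = 6.71 + 5.46 + 35.0 = 47.2 s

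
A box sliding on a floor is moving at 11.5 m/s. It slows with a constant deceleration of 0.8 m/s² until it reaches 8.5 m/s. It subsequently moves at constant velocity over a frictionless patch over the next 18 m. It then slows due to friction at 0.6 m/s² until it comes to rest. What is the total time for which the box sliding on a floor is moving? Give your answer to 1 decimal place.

20.0 s

Phase 1 (decelerating): v₀ = 11.5 m/s, a = -0.8 m/s².
v = v₀ + at → t = (8.5 − 11.5) / -0.8 = 3.75 s
v² = v₀² + 2aΔx → Δx = (8.5² − 11.5²)/(2·-0.8) = 37.5 m

Phase 2 (constant speed): v₀ = 8.50 m/s, a = 0 m/s².
Constant speed: t = d/v = 18/8.50 = 2.12 s

Phase 3 (decelerating): v₀ = 8.50 m/s, a = -0.6 m/s².
v = v₀ + at → t = (0 − 8.50) / -0.6 = 14.2 s
v² = v₀² + 2aΔx → Δx = (0² − 8.50²)/(2·-0.6) = 60.2 m
Total time = 3.75 + 2.12 + 14.2 = 20.0 s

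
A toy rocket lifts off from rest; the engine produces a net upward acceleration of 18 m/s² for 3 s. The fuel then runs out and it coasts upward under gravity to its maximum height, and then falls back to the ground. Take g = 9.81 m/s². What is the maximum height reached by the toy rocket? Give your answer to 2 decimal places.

229.62 m

Phase 1 (powered ascent): v₀ = 0 m/s, a = 18 m/s².
v = v₀ + at = 0 + (18)(3) = 54.0 m/s
Δx = v₀t + ½at² = 0·3 + 0.5·18·3² = 81.0 m

Phase 2 (coasting upward): v₀ = 54.0 m/s, a = -9.81 m/s².
v = v₀ + at → t = (0 − 54.0) / -9.81 = 5.50 s
v² = v₀² + 2aΔx → Δx = (0² − 54.0²)/(2·-9.81) = 149 m
Maximum height = 81.0 + 149 = 230 m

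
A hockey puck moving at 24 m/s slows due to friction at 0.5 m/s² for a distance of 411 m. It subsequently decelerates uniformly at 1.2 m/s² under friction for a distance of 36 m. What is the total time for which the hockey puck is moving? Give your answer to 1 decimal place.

Phase 1 (decelerating): v₀ = 24.0 m/s, a = -0.5 m/s².
v² = v₀² + 2aΔx = 24.0² + 2·-0.5·411 = 165 → v = 12.8 m/s
t = (v − v₀)/a = (12.8 − 24.0)/-0.5 = 22.3 s

Phase 2 (decelerating): v₀ = 12.8 m/s, a = -1.2 m/s².
v² = v₀² + 2aΔx = 12.8² + 2·-1.2·36 = 78.6 → v = 8.87 m/s
t = (v − v₀)/a = (8.87 − 12.8)/-1.2 = 3.32 s
Total time = 22.3 + 3.32 = 25.6 s

25.6 s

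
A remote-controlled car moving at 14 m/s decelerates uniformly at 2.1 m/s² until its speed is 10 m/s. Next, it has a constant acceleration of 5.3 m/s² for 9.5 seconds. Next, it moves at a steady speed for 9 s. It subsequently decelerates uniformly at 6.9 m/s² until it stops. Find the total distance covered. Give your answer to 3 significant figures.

Phase 1 (decelerating): v₀ = 14.0 m/s, a = -2.1 m/s².
v = v₀ + at → t = (10 − 14.0) / -2.1 = 1.90 s
v² = v₀² + 2aΔx → Δx = (10² − 14.0²)/(2·-2.1) = 22.9 m

Phase 2 (accelerating): v₀ = 10.0 m/s, a = 5.3 m/s².
v = v₀ + at = 10.0 + (5.3)(9.5) = 60.4 m/s
Δx = v₀t + ½at² = 10.0·9.5 + 0.5·5.3·9.5² = 334 m

Phase 3 (constant speed): v₀ = 60.4 m/s, a = 0 m/s².
v = v₀ + at = 60.4 + (0)(9) = 60.4 m/s
Δx = v₀t + ½at² = 60.4·9 + 0.5·0·9² = 543 m

Phase 4 (decelerating): v₀ = 60.4 m/s, a = -6.9 m/s².
v = v₀ + at → t = (0 − 60.4) / -6.9 = 8.75 s
v² = v₀² + 2aΔx → Δx = (0² − 60.4²)/(2·-6.9) = 264 m
Total distance = 22.9 + 334 + 543 + 264 = 1160 m

1160 m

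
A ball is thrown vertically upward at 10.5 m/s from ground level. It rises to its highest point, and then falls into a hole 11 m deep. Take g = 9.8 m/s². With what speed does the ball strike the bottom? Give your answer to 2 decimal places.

18.05 m/s

Phase 1 (rising): v₀ = 10.5 m/s, a = -9.8 m/s².
v = v₀ + at → t = (0 − 10.5) / -9.8 = 1.07 s
v² = v₀² + 2aΔx → Δx = (0² − 10.5²)/(2·-9.8) = 5.62 m

Phase 2 (falling): v₀ = 0 m/s, a = -9.8 m/s².
Falls 16.6 m from rest: t = √(2·16.6/9.8) = 1.84 s; v = g·t = 18.1 m/s.
Final speed = 18.1 m/s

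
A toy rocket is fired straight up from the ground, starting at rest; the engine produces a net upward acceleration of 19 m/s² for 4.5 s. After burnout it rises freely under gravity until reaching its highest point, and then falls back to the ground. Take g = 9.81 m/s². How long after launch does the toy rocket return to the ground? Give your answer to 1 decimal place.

23.9 s

Phase 1 (powered ascent): v₀ = 0 m/s, a = 19 m/s².
v = v₀ + at = 0 + (19)(4.5) = 85.5 m/s
Δx = v₀t + ½at² = 0·4.5 + 0.5·19·4.5² = 192 m

Phase 2 (coasting upward): v₀ = 85.5 m/s, a = -9.81 m/s².
v = v₀ + at → t = (0 − 85.5) / -9.81 = 8.72 s
v² = v₀² + 2aΔx → Δx = (0² − 85.5²)/(2·-9.81) = 373 m

Phase 3 (free fall): v₀ = 0 m/s, a = -9.81 m/s².
Falls 565 m from rest: t = √(2·565/9.81) = 10.7 s; v = g·t = 105 m/s.
Total time = 4.50 + 8.72 + 10.7 = 23.9 s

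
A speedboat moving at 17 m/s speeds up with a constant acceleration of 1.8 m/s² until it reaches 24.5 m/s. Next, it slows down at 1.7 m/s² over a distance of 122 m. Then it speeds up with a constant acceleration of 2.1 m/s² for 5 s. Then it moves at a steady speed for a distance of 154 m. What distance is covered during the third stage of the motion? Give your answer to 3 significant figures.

94.3 m

Phase 1 (accelerating): v₀ = 17.0 m/s, a = 1.8 m/s².
v = v₀ + at → t = (24.5 − 17.0) / 1.8 = 4.17 s
v² = v₀² + 2aΔx → Δx = (24.5² − 17.0²)/(2·1.8) = 86.5 m

Phase 2 (decelerating): v₀ = 24.5 m/s, a = -1.7 m/s².
v² = v₀² + 2aΔx = 24.5² + 2·-1.7·122 = 185 → v = 13.6 m/s
t = (v − v₀)/a = (13.6 − 24.5)/-1.7 = 6.40 s

Phase 3 (accelerating): v₀ = 13.6 m/s, a = 2.1 m/s².
v = v₀ + at = 13.6 + (2.1)(5) = 24.1 m/s
Δx = v₀t + ½at² = 13.6·5 + 0.5·2.1·5² = 94.3 m
Distance in phase 3 = 94.3 m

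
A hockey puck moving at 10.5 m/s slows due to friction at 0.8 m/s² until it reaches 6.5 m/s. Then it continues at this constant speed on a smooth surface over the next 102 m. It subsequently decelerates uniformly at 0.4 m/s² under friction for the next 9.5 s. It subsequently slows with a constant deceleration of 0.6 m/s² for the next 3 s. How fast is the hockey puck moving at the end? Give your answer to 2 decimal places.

Phase 1 (decelerating): v₀ = 10.5 m/s, a = -0.8 m/s².
v = v₀ + at → t = (6.5 − 10.5) / -0.8 = 5.00 s
v² = v₀² + 2aΔx → Δx = (6.5² − 10.5²)/(2·-0.8) = 42.5 m

Phase 2 (constant speed): v₀ = 6.50 m/s, a = 0 m/s².
Constant speed: t = d/v = 102/6.50 = 15.7 s

Phase 3 (decelerating): v₀ = 6.50 m/s, a = -0.4 m/s².
v = v₀ + at = 6.50 + (-0.4)(9.5) = 2.70 m/s
Δx = v₀t + ½at² = 6.50·9.5 + 0.5·-0.4·9.5² = 43.7 m

Phase 4 (decelerating): v₀ = 2.70 m/s, a = -0.6 m/s².
v = v₀ + at = 2.70 + (-0.6)(3) = 0.900 m/s
Δx = v₀t + ½at² = 2.70·3 + 0.5·-0.6·3² = 5.40 m
Final speed = 0.900 m/s

0.90 m/s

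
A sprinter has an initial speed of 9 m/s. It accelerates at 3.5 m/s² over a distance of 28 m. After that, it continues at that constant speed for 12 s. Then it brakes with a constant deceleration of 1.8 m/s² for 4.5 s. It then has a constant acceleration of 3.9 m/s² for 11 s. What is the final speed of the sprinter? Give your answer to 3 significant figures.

Phase 1 (accelerating): v₀ = 9.00 m/s, a = 3.5 m/s².
v² = v₀² + 2aΔx = 9.00² + 2·3.5·28 = 277 → v = 16.6 m/s
t = (v − v₀)/a = (16.6 − 9.00)/3.5 = 2.18 s

Phase 2 (constant speed): v₀ = 16.6 m/s, a = 0 m/s².
v = v₀ + at = 16.6 + (0)(12) = 16.6 m/s
Δx = v₀t + ½at² = 16.6·12 + 0.5·0·12² = 200 m

Phase 3 (decelerating): v₀ = 16.6 m/s, a = -1.8 m/s².
v = v₀ + at = 16.6 + (-1.8)(4.5) = 8.54 m/s
Δx = v₀t + ½at² = 16.6·4.5 + 0.5·-1.8·4.5² = 56.7 m

Phase 4 (accelerating): v₀ = 8.54 m/s, a = 3.9 m/s².
v = v₀ + at = 8.54 + (3.9)(11) = 51.4 m/s
Δx = v₀t + ½at² = 8.54·11 + 0.5·3.9·11² = 330 m
Final speed = 51.4 m/s

51.4 m/s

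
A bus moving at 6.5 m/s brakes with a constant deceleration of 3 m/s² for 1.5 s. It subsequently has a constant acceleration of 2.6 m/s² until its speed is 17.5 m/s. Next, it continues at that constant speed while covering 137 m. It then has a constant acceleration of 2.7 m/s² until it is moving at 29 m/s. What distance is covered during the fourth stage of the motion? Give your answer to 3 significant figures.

99.0 m

Phase 1 (decelerating): v₀ = 6.50 m/s, a = -3 m/s².
v = v₀ + at = 6.50 + (-3)(1.5) = 2.00 m/s
Δx = v₀t + ½at² = 6.50·1.5 + 0.5·-3·1.5² = 6.38 m

Phase 2 (accelerating): v₀ = 2.00 m/s, a = 2.6 m/s².
v = v₀ + at → t = (17.5 − 2.00) / 2.6 = 5.96 s
v² = v₀² + 2aΔx → Δx = (17.5² − 2.00²)/(2·2.6) = 58.1 m

Phase 3 (constant speed): v₀ = 17.5 m/s, a = 0 m/s².
Constant speed: t = d/v = 137/17.5 = 7.83 s

Phase 4 (accelerating): v₀ = 17.5 m/s, a = 2.7 m/s².
v = v₀ + at → t = (29 − 17.5) / 2.7 = 4.26 s
v² = v₀² + 2aΔx → Δx = (29² − 17.5²)/(2·2.7) = 99.0 m
Distance in phase 4 = 99.0 m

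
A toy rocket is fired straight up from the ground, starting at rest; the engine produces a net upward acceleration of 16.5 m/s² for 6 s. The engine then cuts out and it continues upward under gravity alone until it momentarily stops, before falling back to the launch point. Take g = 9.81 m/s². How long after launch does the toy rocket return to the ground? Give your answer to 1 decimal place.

Phase 1 (powered ascent): v₀ = 0 m/s, a = 16.5 m/s².
v = v₀ + at = 0 + (16.5)(6) = 99.0 m/s
Δx = v₀t + ½at² = 0·6 + 0.5·16.5·6² = 297 m

Phase 2 (coasting upward): v₀ = 99.0 m/s, a = -9.81 m/s².
v = v₀ + at → t = (0 − 99.0) / -9.81 = 10.1 s
v² = v₀² + 2aΔx → Δx = (0² − 99.0²)/(2·-9.81) = 500 m

Phase 3 (free fall): v₀ = 0 m/s, a = -9.81 m/s².
Falls 797 m from rest: t = √(2·797/9.81) = 12.7 s; v = g·t = 125 m/s.
Total time = 6.00 + 10.1 + 12.7 = 28.8 s

28.8 s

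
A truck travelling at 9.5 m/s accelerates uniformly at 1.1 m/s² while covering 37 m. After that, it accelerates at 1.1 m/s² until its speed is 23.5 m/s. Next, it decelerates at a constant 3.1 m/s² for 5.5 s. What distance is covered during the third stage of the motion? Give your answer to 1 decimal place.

Phase 1 (accelerating): v₀ = 9.50 m/s, a = 1.1 m/s².
v² = v₀² + 2aΔx = 9.50² + 2·1.1·37 = 172 → v = 13.1 m/s
t = (v − v₀)/a = (13.1 − 9.50)/1.1 = 3.27 s

Phase 2 (accelerating): v₀ = 13.1 m/s, a = 1.1 m/s².
v = v₀ + at → t = (23.5 − 13.1) / 1.1 = 9.45 s
v² = v₀² + 2aΔx → Δx = (23.5² − 13.1²)/(2·1.1) = 173 m

Phase 3 (decelerating): v₀ = 23.5 m/s, a = -3.1 m/s².
v = v₀ + at = 23.5 + (-3.1)(5.5) = 6.45 m/s
Δx = v₀t + ½at² = 23.5·5.5 + 0.5·-3.1·5.5² = 82.4 m
Distance in phase 3 = 82.4 m

82.4 m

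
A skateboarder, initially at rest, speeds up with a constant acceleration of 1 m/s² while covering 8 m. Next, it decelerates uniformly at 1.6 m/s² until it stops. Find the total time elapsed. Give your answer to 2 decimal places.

Phase 1 (accelerating): v₀ = 0 m/s, a = 1 m/s².
v² = v₀² + 2aΔx = 0² + 2·1·8 = 16.0 → v = 4.00 m/s
t = (v − v₀)/a = (4.00 − 0)/1 = 4.00 s

Phase 2 (decelerating): v₀ = 4.00 m/s, a = -1.6 m/s².
v = v₀ + at → t = (0 − 4.00) / -1.6 = 2.50 s
v² = v₀² + 2aΔx → Δx = (0² − 4.00²)/(2·-1.6) = 5.00 m
Total time = 4.00 + 2.50 = 6.50 s

6.50 s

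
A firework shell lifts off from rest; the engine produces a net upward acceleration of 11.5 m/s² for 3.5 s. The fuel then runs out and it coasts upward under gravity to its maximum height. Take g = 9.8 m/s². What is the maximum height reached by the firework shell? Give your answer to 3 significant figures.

153 m

Phase 1 (powered ascent): v₀ = 0 m/s, a = 11.5 m/s².
v = v₀ + at = 0 + (11.5)(3.5) = 40.2 m/s
Δx = v₀t + ½at² = 0·3.5 + 0.5·11.5·3.5² = 70.4 m

Phase 2 (coasting upward): v₀ = 40.2 m/s, a = -9.8 m/s².
v = v₀ + at → t = (0 − 40.2) / -9.8 = 4.11 s
v² = v₀² + 2aΔx → Δx = (0² − 40.2²)/(2·-9.8) = 82.7 m
Maximum height = 70.4 + 82.7 = 153 m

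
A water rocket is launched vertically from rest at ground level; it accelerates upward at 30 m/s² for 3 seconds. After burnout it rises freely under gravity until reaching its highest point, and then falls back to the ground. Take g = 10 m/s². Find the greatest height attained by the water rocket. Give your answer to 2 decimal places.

Phase 1 (powered ascent): v₀ = 0 m/s, a = 30 m/s².
v = v₀ + at = 0 + (30)(3) = 90.0 m/s
Δx = v₀t + ½at² = 0·3 + 0.5·30·3² = 135 m

Phase 2 (coasting upward): v₀ = 90.0 m/s, a = -10 m/s².
v = v₀ + at → t = (0 − 90.0) / -10 = 9.00 s
v² = v₀² + 2aΔx → Δx = (0² − 90.0²)/(2·-10) = 405 m
Maximum height = 135 + 405 = 540 m

540.00 m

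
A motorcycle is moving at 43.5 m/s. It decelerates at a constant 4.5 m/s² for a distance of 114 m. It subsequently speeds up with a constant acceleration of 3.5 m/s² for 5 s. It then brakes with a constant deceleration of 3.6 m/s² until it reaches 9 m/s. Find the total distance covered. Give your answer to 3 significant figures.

Phase 1 (decelerating): v₀ = 43.5 m/s, a = -4.5 m/s².
v² = v₀² + 2aΔx = 43.5² + 2·-4.5·114 = 866 → v = 29.4 m/s
t = (v − v₀)/a = (29.4 − 43.5)/-4.5 = 3.13 s

Phase 2 (accelerating): v₀ = 29.4 m/s, a = 3.5 m/s².
v = v₀ + at = 29.4 + (3.5)(5) = 46.9 m/s
Δx = v₀t + ½at² = 29.4·5 + 0.5·3.5·5² = 191 m

Phase 3 (decelerating): v₀ = 46.9 m/s, a = -3.6 m/s².
v = v₀ + at → t = (9 − 46.9) / -3.6 = 10.5 s
v² = v₀² + 2aΔx → Δx = (9² − 46.9²)/(2·-3.6) = 295 m
Total distance = 114 + 191 + 295 = 600 m

600 m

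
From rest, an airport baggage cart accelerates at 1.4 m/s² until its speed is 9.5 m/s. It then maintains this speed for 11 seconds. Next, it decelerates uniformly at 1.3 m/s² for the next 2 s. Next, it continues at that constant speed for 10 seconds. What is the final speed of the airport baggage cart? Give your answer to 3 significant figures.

6.90 m/s

Phase 1 (accelerating): v₀ = 0 m/s, a = 1.4 m/s².
v = v₀ + at → t = (9.5 − 0) / 1.4 = 6.79 s
v² = v₀² + 2aΔx → Δx = (9.5² − 0²)/(2·1.4) = 32.2 m

Phase 2 (constant speed): v₀ = 9.50 m/s, a = 0 m/s².
v = v₀ + at = 9.50 + (0)(11) = 9.50 m/s
Δx = v₀t + ½at² = 9.50·11 + 0.5·0·11² = 104 m

Phase 3 (decelerating): v₀ = 9.50 m/s, a = -1.3 m/s².
v = v₀ + at = 9.50 + (-1.3)(2) = 6.90 m/s
Δx = v₀t + ½at² = 9.50·2 + 0.5·-1.3·2² = 16.4 m

Phase 4 (constant speed): v₀ = 6.90 m/s, a = 0 m/s².
v = v₀ + at = 6.90 + (0)(10) = 6.90 m/s
Δx = v₀t + ½at² = 6.90·10 + 0.5·0·10² = 69.0 m
Final speed = 6.90 m/s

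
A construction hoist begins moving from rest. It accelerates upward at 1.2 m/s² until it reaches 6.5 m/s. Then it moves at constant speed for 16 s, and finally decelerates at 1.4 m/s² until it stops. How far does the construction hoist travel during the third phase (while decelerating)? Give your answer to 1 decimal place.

15.1 m

Phase 1 (accelerating): v₀ = 0 m/s, a = 1.2 m/s².
v = v₀ + at → t = (6.5 − 0) / 1.2 = 5.42 s
v² = v₀² + 2aΔx → Δx = (6.5² − 0²)/(2·1.2) = 17.6 m

Phase 2 (constant speed): v₀ = 6.50 m/s, a = 0 m/s².
v = v₀ + at = 6.50 + (0)(16) = 6.50 m/s
Δx = v₀t + ½at² = 6.50·16 + 0.5·0·16² = 104 m

Phase 3 (decelerating): v₀ = 6.50 m/s, a = -1.4 m/s².
v = v₀ + at → t = (0 − 6.50) / -1.4 = 4.64 s
v² = v₀² + 2aΔx → Δx = (0² − 6.50²)/(2·-1.4) = 15.1 m
Distance in phase 3 = 15.1 m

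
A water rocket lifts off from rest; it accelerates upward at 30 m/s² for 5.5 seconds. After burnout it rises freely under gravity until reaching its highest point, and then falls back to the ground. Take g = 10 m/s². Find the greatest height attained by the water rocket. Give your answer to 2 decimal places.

1815.00 m

Phase 1 (powered ascent): v₀ = 0 m/s, a = 30 m/s².
v = v₀ + at = 0 + (30)(5.5) = 165 m/s
Δx = v₀t + ½at² = 0·5.5 + 0.5·30·5.5² = 454 m

Phase 2 (coasting upward): v₀ = 165 m/s, a = -10 m/s².
v = v₀ + at → t = (0 − 165) / -10 = 16.5 s
v² = v₀² + 2aΔx → Δx = (0² − 165²)/(2·-10) = 1360 m
Maximum height = 454 + 1360 = 1820 m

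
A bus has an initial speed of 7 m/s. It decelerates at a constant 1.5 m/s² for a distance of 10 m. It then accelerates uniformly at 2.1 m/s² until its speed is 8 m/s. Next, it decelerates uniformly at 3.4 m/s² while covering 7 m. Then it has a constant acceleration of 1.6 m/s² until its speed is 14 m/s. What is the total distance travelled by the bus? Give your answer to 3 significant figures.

83.8 m

Phase 1 (decelerating): v₀ = 7.00 m/s, a = -1.5 m/s².
v² = v₀² + 2aΔx = 7.00² + 2·-1.5·10 = 19.0 → v = 4.36 m/s
t = (v − v₀)/a = (4.36 − 7.00)/-1.5 = 1.76 s

Phase 2 (accelerating): v₀ = 4.36 m/s, a = 2.1 m/s².
v = v₀ + at → t = (8 − 4.36) / 2.1 = 1.73 s
v² = v₀² + 2aΔx → Δx = (8² − 4.36²)/(2·2.1) = 10.7 m

Phase 3 (decelerating): v₀ = 8.00 m/s, a = -3.4 m/s².
v² = v₀² + 2aΔx = 8.00² + 2·-3.4·7 = 16.4 → v = 4.05 m/s
t = (v − v₀)/a = (4.05 − 8.00)/-3.4 = 1.16 s

Phase 4 (accelerating): v₀ = 4.05 m/s, a = 1.6 m/s².
v = v₀ + at → t = (14 − 4.05) / 1.6 = 6.22 s
v² = v₀² + 2aΔx → Δx = (14² − 4.05²)/(2·1.6) = 56.1 m
Total distance = 10.0 + 10.7 + 7.00 + 56.1 = 83.8 m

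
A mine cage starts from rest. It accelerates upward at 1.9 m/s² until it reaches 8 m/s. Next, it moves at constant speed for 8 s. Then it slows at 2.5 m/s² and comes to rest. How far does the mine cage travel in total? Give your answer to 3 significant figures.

Phase 1 (accelerating): v₀ = 0 m/s, a = 1.9 m/s².
v = v₀ + at → t = (8 − 0) / 1.9 = 4.21 s
v² = v₀² + 2aΔx → Δx = (8² − 0²)/(2·1.9) = 16.8 m

Phase 2 (constant speed): v₀ = 8.00 m/s, a = 0 m/s².
v = v₀ + at = 8.00 + (0)(8) = 8.00 m/s
Δx = v₀t + ½at² = 8.00·8 + 0.5·0·8² = 64.0 m

Phase 3 (decelerating): v₀ = 8.00 m/s, a = -2.5 m/s².
v = v₀ + at → t = (0 − 8.00) / -2.5 = 3.20 s
v² = v₀² + 2aΔx → Δx = (0² − 8.00²)/(2·-2.5) = 12.8 m
Total distance = 16.8 + 64.0 + 12.8 = 93.6 m

93.6 m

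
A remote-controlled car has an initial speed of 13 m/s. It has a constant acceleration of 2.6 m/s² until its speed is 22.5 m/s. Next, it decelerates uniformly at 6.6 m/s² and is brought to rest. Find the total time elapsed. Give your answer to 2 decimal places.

Phase 1 (accelerating): v₀ = 13.0 m/s, a = 2.6 m/s².
v = v₀ + at → t = (22.5 − 13.0) / 2.6 = 3.65 s
v² = v₀² + 2aΔx → Δx = (22.5² − 13.0²)/(2·2.6) = 64.9 m

Phase 2 (decelerating): v₀ = 22.5 m/s, a = -6.6 m/s².
v = v₀ + at → t = (0 − 22.5) / -6.6 = 3.41 s
v² = v₀² + 2aΔx → Δx = (0² − 22.5²)/(2·-6.6) = 38.4 m
Total time = 3.65 + 3.41 = 7.06 s

7.06 s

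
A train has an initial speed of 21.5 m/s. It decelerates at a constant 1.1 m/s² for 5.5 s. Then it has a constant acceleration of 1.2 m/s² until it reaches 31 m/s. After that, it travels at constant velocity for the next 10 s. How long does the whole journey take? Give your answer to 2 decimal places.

28.46 s

Phase 1 (decelerating): v₀ = 21.5 m/s, a = -1.1 m/s².
v = v₀ + at = 21.5 + (-1.1)(5.5) = 15.4 m/s
Δx = v₀t + ½at² = 21.5·5.5 + 0.5·-1.1·5.5² = 102 m

Phase 2 (accelerating): v₀ = 15.4 m/s, a = 1.2 m/s².
v = v₀ + at → t = (31 − 15.4) / 1.2 = 13.0 s
v² = v₀² + 2aΔx → Δx = (31² − 15.4²)/(2·1.2) = 301 m

Phase 3 (constant speed): v₀ = 31.0 m/s, a = 0 m/s².
v = v₀ + at = 31.0 + (0)(10) = 31.0 m/s
Δx = v₀t + ½at² = 31.0·10 + 0.5·0·10² = 310 m
Total time = 5.50 + 13.0 + 10.0 = 28.5 s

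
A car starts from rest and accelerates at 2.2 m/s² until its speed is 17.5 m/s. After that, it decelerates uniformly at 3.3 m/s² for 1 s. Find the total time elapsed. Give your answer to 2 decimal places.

Phase 1 (accelerating): v₀ = 0 m/s, a = 2.2 m/s².
v = v₀ + at → t = (17.5 − 0) / 2.2 = 7.95 s
v² = v₀² + 2aΔx → Δx = (17.5² − 0²)/(2·2.2) = 69.6 m

Phase 2 (decelerating): v₀ = 17.5 m/s, a = -3.3 m/s².
v = v₀ + at = 17.5 + (-3.3)(1) = 14.2 m/s
Δx = v₀t + ½at² = 17.5·1 + 0.5·-3.3·1² = 15.8 m
Total time = 7.95 + 1.00 = 8.95 s

8.95 s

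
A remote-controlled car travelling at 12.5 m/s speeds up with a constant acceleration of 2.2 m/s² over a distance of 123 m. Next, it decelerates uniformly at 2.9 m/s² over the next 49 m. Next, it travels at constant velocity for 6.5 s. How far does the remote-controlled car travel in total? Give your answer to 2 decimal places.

304.14 m

Phase 1 (accelerating): v₀ = 12.5 m/s, a = 2.2 m/s².
v² = v₀² + 2aΔx = 12.5² + 2·2.2·123 = 697 → v = 26.4 m/s
t = (v − v₀)/a = (26.4 − 12.5)/2.2 = 6.32 s

Phase 2 (decelerating): v₀ = 26.4 m/s, a = -2.9 m/s².
v² = v₀² + 2aΔx = 26.4² + 2·-2.9·49 = 413 → v = 20.3 m/s
t = (v − v₀)/a = (20.3 − 26.4)/-2.9 = 2.10 s

Phase 3 (constant speed): v₀ = 20.3 m/s, a = 0 m/s².
v = v₀ + at = 20.3 + (0)(6.5) = 20.3 m/s
Δx = v₀t + ½at² = 20.3·6.5 + 0.5·0·6.5² = 132 m
Total distance = 123 + 49.0 + 132 = 304 m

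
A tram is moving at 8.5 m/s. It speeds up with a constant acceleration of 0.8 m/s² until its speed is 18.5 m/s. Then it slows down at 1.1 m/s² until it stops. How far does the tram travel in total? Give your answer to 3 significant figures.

324 m

Phase 1 (accelerating): v₀ = 8.50 m/s, a = 0.8 m/s².
v = v₀ + at → t = (18.5 − 8.50) / 0.8 = 12.5 s
v² = v₀² + 2aΔx → Δx = (18.5² − 8.50²)/(2·0.8) = 169 m

Phase 2 (decelerating): v₀ = 18.5 m/s, a = -1.1 m/s².
v = v₀ + at → t = (0 − 18.5) / -1.1 = 16.8 s
v² = v₀² + 2aΔx → Δx = (0² − 18.5²)/(2·-1.1) = 156 m
Total distance = 169 + 156 = 324 m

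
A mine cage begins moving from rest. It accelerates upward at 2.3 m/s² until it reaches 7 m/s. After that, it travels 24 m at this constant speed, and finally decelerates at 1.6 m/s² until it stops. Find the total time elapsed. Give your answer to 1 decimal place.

Phase 1 (accelerating): v₀ = 0 m/s, a = 2.3 m/s².
v = v₀ + at → t = (7 − 0) / 2.3 = 3.04 s
v² = v₀² + 2aΔx → Δx = (7² − 0²)/(2·2.3) = 10.7 m

Phase 2 (constant speed): v₀ = 7.00 m/s, a = 0 m/s².
Constant speed: t = d/v = 24/7.00 = 3.43 s

Phase 3 (decelerating): v₀ = 7.00 m/s, a = -1.6 m/s².
v = v₀ + at → t = (0 − 7.00) / -1.6 = 4.38 s
v² = v₀² + 2aΔx → Δx = (0² − 7.00²)/(2·-1.6) = 15.3 m
Total time = 3.04 + 3.43 + 4.38 = 10.8 s

10.8 s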